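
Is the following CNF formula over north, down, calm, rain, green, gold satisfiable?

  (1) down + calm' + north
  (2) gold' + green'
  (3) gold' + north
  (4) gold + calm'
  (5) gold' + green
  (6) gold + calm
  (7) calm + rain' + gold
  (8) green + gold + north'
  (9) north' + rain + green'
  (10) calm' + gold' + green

Suppose gold = 0.
Unit clause (calm') forces calm = 0.
That conflicts with the unit clause (calm).
Backtrack on gold: now try gold = 1.
Unit clause (green') forces green = 0.
That conflicts with the unit clause (green).
Either choice for gold ends in contradiction.
No assignment satisfies every clause.

No, unsatisfiable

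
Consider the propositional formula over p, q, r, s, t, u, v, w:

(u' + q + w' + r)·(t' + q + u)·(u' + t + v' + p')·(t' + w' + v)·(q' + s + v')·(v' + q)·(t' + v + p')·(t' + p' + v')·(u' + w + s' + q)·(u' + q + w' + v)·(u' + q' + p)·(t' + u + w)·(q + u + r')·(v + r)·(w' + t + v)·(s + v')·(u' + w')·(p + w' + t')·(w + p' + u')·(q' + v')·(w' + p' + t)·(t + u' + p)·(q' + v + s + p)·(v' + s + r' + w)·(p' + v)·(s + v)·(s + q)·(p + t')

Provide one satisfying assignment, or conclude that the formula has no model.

p ↦ 0,  q ↦ 1,  r ↦ 1,  s ↦ 1,  t ↦ 0,  u ↦ 0,  v ↦ 0,  w ↦ 0

Suppose v = 0.
From the singleton clause (r), r = 1.
From the singleton clause (p'), p = 0.
From the singleton clause (s), s = 1.
From the singleton clause (t'), t = 0.
From the singleton clause (w'), w = 0.
From the singleton clause (u'), u = 0.
From the singleton clause (q), q = 1.
Every clause now holds.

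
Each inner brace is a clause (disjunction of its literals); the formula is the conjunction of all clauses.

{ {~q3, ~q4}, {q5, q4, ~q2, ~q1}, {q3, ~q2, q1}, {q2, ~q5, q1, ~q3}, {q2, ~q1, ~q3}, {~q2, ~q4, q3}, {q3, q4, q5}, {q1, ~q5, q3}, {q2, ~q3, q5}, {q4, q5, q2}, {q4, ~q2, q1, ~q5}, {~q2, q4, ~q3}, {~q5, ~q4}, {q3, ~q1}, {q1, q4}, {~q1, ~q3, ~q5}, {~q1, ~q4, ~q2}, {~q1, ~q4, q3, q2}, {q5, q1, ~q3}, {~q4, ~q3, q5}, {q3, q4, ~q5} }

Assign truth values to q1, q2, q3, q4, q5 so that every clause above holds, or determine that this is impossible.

q1 ↦ 0, q2 ↦ 0, q3 ↦ 0, q4 ↦ 1, q5 ↦ 0

Branch on q3: set q3 = 0.
Unit clause (~q1) forces q1 = 0.
Unit clause (~q2) forces q2 = 0.
Unit clause (~q5) forces q5 = 0.
Unit clause (q4) forces q4 = 1.
Every clause now holds.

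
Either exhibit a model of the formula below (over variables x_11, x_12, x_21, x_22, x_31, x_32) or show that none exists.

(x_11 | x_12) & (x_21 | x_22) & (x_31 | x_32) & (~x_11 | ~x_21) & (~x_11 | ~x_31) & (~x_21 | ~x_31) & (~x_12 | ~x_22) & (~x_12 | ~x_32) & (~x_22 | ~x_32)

Try x_11 = 1.
Unit clause (~x_21) forces x_21 = 0.
Unit clause (x_22) forces x_22 = 1.
Unit clause (~x_31) forces x_31 = 0.
Unit clause (x_32) forces x_32 = 1.
That conflicts with the unit clause (~x_32).
So x_11 must be the other value — set x_11 = 0.
Unit clause (x_12) forces x_12 = 1.
Unit clause (~x_22) forces x_22 = 0.
Unit clause (x_21) forces x_21 = 1.
Unit clause (~x_31) forces x_31 = 0.
Unit clause (x_32) forces x_32 = 1.
That conflicts with the unit clause (~x_32).
Either choice for x_11 ends in contradiction.

UNSATISFIABLE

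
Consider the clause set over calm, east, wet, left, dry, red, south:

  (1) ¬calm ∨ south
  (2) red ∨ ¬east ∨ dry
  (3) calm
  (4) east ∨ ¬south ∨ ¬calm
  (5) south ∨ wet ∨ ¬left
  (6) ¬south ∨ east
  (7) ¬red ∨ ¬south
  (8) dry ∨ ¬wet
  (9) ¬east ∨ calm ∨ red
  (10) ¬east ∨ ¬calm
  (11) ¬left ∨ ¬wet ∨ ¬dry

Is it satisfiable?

No

The clause (calm) is unit, so calm = True.
The clause (south) is unit, so south = True.
The clause (east) is unit, so east = True.
But (¬east) is also a unit clause — contradiction.
No assignment satisfies every clause.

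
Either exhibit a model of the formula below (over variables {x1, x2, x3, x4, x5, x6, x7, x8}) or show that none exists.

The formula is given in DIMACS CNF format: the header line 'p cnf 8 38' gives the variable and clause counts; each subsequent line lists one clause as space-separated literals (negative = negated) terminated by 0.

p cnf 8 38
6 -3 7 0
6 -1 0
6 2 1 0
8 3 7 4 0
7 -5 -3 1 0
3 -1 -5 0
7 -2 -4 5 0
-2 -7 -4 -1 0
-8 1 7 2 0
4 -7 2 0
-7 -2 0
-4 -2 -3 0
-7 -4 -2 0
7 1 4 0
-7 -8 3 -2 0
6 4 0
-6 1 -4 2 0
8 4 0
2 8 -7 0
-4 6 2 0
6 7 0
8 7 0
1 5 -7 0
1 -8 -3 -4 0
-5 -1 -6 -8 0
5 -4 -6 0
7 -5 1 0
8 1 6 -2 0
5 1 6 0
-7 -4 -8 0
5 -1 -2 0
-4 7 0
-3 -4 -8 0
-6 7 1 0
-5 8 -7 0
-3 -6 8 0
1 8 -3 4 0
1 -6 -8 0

x1: True,  x2: False,  x3: True,  x4: False,  x5: False,  x6: True,  x7: False,  x8: True

Case x6 = True:
Case x7 = False:
Unit clause (x8) forces x8 = True.
Unit clause (¬x4) forces x4 = False.
Unit clause (x1) forces x1 = True.
Unit clause (¬x5) forces x5 = False.
Unit clause (¬x2) forces x2 = False.
Every clause is now satisfied; x3 is unconstrained.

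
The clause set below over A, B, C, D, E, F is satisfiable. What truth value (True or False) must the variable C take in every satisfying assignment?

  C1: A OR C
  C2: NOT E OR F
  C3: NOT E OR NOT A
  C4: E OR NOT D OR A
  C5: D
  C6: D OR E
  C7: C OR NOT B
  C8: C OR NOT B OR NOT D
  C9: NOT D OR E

Suppose C = false.
(A) alone gives A = true.
(NOT E) alone gives E = false.
(D) alone gives D = true.
Now (NOT D) is unsatisfied and unit — conflict.
So every satisfying assignment has C = True.

True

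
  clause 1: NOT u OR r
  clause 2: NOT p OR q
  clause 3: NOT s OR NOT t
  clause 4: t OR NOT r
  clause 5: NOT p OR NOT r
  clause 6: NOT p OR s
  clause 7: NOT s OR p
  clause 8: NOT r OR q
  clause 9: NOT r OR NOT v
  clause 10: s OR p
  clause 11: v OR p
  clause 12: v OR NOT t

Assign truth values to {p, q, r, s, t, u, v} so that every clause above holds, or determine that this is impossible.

p=true,  q=true,  r=false,  s=true,  t=false,  u=false,  v=false

Case u = false:
Case p = true:
Unit clause (q) forces q = true.
Unit clause (NOT r) forces r = false.
Unit clause (s) forces s = true.
Unit clause (NOT t) forces t = false.
All clauses hold; v can take either value.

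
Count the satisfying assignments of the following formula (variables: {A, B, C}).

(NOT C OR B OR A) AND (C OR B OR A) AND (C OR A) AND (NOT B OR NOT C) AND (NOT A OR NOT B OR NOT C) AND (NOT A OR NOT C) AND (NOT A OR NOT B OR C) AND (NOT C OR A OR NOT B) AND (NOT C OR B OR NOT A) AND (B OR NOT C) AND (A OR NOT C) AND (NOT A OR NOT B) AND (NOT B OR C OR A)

1

There are 2^3 = 8 truth assignments over (A, B, C).
Check each against the 13 clauses (columns in the order A, B, C):
  F F F  ✗ fails (C OR B OR A)
  F F T  ✗ fails (NOT C OR B OR A)
  F T F  ✗ fails (C OR A)
  F T T  ✗ fails (NOT B OR NOT C)
  T F F  ✓ satisfies all
  T F T  ✗ fails (NOT A OR NOT C)
  T T F  ✗ fails (NOT A OR NOT B OR C)
  T T T  ✗ fails (NOT B OR NOT C)
1 of the 8 rows is a model.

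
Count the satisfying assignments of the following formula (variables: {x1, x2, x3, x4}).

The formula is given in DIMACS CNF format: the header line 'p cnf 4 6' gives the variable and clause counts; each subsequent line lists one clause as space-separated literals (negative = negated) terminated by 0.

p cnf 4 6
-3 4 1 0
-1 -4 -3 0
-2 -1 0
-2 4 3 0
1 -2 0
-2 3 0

6

There are 2^4 = 16 truth assignments over (x1, x2, x3, x4).
Check each against the 6 clauses (columns in the order x1, x2, x3, x4):
  F F F F  ✓ satisfies all
  F F F T  ✓ satisfies all
  F F T F  ✗ fails (¬x3 ∨ x4 ∨ x1)
  F F T T  ✓ satisfies all
  F T F F  ✗ fails (¬x2 ∨ x4 ∨ x3)
  F T F T  ✗ fails (x1 ∨ ¬x2)
  F T T F  ✗ fails (¬x3 ∨ x4 ∨ x1)
  F T T T  ✗ fails (x1 ∨ ¬x2)
  T F F F  ✓ satisfies all
  T F F T  ✓ satisfies all
  T F T F  ✓ satisfies all
  T F T T  ✗ fails (¬x1 ∨ ¬x4 ∨ ¬x3)
  T T F F  ✗ fails (¬x2 ∨ ¬x1)
  T T F T  ✗ fails (¬x2 ∨ ¬x1)
  T T T F  ✗ fails (¬x2 ∨ ¬x1)
  T T T T  ✗ fails (¬x1 ∨ ¬x4 ∨ ¬x3)
6 of the 16 rows are models.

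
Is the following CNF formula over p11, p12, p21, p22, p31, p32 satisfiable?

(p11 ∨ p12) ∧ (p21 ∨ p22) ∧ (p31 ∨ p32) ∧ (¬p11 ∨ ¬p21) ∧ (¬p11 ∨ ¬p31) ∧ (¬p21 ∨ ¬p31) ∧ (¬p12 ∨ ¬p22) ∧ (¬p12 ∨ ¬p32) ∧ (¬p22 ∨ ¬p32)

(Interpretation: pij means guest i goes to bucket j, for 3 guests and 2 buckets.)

No, unsatisfiable

Try p11 = True.
From the singleton clause (¬p21), p21 = False.
From the singleton clause (p22), p22 = True.
From the singleton clause (¬p31), p31 = False.
From the singleton clause (p32), p32 = True.
That conflicts with the unit clause (¬p32).
Backtrack on p11: now try p11 = False.
From the singleton clause (p12), p12 = True.
From the singleton clause (¬p22), p22 = False.
From the singleton clause (p21), p21 = True.
From the singleton clause (¬p31), p31 = False.
From the singleton clause (p32), p32 = True.
That conflicts with the unit clause (¬p32).
Both values of p11 lead to a conflict.
No assignment satisfies every clause.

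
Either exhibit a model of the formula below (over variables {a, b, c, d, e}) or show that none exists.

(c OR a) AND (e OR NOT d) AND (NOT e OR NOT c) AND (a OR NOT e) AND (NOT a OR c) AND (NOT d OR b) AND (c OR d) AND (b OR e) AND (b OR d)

a: false,  b: true,  c: true,  d: false,  e: false

Branch on c: set c = true.
The clause (NOT e) is unit, so e = false.
The clause (NOT d) is unit, so d = false.
The clause (b) is unit, so b = true.
All clauses hold; a can take either value.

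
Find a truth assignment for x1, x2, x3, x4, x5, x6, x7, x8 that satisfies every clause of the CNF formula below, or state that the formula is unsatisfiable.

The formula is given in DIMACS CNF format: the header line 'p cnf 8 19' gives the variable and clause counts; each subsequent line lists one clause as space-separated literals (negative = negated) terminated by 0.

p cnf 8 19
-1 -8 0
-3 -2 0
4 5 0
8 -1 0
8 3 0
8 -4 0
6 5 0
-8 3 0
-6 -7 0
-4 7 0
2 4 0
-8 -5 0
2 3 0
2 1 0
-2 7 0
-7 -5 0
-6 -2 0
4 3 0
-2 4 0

UNSATISFIABLE

Branch on x1: set x1 = False.
(x2) alone gives x2 = True.
(¬x3) alone gives x3 = False.
(x8) alone gives x8 = True.
That conflicts with the unit clause (¬x8).
Backtrack on x1: now try x1 = True.
(¬x8) alone gives x8 = False.
That conflicts with the unit clause (x8).
Both values of x1 lead to a conflict.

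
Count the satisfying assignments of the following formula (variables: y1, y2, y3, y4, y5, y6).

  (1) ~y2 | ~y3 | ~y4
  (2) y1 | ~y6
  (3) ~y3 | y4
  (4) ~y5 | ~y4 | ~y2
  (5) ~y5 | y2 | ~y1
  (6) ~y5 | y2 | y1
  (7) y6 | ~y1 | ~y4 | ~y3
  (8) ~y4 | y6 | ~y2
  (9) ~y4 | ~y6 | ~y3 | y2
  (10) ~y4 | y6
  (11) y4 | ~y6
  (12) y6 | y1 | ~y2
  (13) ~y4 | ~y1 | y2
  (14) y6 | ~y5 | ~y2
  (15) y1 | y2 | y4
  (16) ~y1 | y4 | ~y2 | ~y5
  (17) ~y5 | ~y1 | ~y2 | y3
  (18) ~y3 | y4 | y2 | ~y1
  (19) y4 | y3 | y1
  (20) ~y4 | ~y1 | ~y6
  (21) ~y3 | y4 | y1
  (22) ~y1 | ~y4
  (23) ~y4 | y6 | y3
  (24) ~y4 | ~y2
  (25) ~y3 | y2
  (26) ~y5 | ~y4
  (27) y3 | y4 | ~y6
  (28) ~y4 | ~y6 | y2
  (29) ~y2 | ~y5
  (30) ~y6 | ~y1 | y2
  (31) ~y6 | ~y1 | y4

2

There are 2^6 = 64 truth assignments over (y1, y2, y3, y4, y5, y6).
Split on y1. With y1 = 1, the clauses containing y1 are satisfied and ~y1 drops from the rest; 2 of the 2^5 = 32 assignments to the other variables satisfy what remains.
With y1 = 0, by the same count on the reduced clause set, 0 assignments work.
Total: 2 + 0 = 2.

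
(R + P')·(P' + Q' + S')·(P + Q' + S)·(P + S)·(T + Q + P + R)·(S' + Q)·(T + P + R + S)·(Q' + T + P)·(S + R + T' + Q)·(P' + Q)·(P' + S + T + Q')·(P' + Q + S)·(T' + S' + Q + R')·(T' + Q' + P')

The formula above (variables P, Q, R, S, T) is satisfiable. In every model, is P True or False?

False

Suppose P = 1.
From the singleton clause (R), R = 1.
From the singleton clause (Q), Q = 1.
From the singleton clause (S'), S = 0.
From the singleton clause (T), T = 1.
That conflicts with the unit clause (T').
So every satisfying assignment has P = False.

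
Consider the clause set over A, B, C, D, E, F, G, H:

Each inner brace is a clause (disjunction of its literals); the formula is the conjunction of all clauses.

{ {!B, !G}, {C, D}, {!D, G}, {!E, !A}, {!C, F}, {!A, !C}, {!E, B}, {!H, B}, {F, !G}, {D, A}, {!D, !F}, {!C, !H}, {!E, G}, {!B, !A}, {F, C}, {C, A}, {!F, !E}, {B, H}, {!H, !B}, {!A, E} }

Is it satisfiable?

Branch on B: set B = false.
Unit clause (!E) forces E = false.
Unit clause (!H) forces H = false.
That conflicts with the unit clause (H).
That branch fails; take B = true instead.
Unit clause (!G) forces G = false.
Unit clause (!D) forces D = false.
Unit clause (C) forces C = true.
Unit clause (F) forces F = true.
Unit clause (!A) forces A = false.
That conflicts with the unit clause (A).
Both values of B lead to a conflict.
No assignment satisfies every clause.

No, unsatisfiable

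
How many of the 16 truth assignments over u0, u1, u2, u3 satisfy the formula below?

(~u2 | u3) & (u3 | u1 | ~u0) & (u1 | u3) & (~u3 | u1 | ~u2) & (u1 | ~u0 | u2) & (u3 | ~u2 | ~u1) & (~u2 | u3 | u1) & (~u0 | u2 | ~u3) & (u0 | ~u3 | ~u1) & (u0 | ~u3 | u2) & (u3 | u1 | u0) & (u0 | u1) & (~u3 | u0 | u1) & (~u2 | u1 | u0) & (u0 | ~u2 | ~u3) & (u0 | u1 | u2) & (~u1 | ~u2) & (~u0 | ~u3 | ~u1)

There are 2^4 = 16 truth assignments over (u0, u1, u2, u3).
Split on u2. With u2 = 1, the clauses containing u2 are satisfied and ~u2 drops from the rest; 0 of the 2^3 = 8 assignments to the other variables satisfy what remains.
With u2 = 0, by the same count on the reduced clause set, 2 assignments work.
(One model: u0=F, u1=T, u2=F, u3=F.)
Total: 0 + 2 = 2.

2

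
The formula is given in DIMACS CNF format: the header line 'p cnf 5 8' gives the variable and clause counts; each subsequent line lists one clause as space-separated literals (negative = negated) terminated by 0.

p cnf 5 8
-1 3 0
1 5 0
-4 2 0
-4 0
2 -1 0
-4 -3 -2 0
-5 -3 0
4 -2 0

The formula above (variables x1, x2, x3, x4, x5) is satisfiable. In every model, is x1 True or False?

Suppose x1 = True.
(x3) alone gives x3 = True.
(¬x4) alone gives x4 = False.
(x2) alone gives x2 = True.
But (¬x2) is also a unit clause — contradiction.
So every satisfying assignment has x1 = False.

False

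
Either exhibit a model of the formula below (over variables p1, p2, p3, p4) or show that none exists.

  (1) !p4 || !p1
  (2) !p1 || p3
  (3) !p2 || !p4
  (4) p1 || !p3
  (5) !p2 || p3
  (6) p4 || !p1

Case p4 = false:
(!p1) alone gives p1 = false.
(!p3) alone gives p3 = false.
(!p2) alone gives p2 = false.
Every clause now holds.

p1 ↦ false, p2 ↦ false, p3 ↦ false, p4 ↦ false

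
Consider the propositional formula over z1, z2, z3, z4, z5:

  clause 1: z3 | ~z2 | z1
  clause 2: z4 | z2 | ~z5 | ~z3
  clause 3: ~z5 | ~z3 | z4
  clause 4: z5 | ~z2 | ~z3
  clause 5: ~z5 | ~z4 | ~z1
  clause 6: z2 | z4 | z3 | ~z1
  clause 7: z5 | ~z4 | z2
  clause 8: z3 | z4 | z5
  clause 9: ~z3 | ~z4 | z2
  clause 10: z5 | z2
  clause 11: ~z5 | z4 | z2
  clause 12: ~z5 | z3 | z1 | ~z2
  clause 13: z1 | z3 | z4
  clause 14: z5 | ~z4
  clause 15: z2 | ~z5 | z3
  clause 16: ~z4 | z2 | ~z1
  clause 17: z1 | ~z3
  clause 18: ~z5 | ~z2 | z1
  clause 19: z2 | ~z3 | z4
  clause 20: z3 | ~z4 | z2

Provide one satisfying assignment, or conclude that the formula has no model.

z1=1, z2=1, z3=0, z4=0, z5=1

Case z5 = 1:
Case z3 = 0:
The clause (z2) is unit, so z2 = 1.
The clause (z1) is unit, so z1 = 1.
The clause (~z4) is unit, so z4 = 0.
Every clause now holds.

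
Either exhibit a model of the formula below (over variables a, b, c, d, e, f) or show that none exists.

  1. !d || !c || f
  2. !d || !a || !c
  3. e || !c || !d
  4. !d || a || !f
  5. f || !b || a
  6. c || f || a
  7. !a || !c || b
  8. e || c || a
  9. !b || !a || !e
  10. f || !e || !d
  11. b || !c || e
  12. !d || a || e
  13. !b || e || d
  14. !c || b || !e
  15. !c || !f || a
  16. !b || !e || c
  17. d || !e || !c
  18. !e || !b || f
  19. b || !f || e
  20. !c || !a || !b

Branch on d: set d = false.
Branch on b: set b = false.
Branch on a: set a = true.
The clause (!c) is unit, so c = false.
Branch on f: set f = false.
No clause remains; e is free.

a ↦ true,  b ↦ false,  c ↦ false,  d ↦ false,  e ↦ true,  f ↦ false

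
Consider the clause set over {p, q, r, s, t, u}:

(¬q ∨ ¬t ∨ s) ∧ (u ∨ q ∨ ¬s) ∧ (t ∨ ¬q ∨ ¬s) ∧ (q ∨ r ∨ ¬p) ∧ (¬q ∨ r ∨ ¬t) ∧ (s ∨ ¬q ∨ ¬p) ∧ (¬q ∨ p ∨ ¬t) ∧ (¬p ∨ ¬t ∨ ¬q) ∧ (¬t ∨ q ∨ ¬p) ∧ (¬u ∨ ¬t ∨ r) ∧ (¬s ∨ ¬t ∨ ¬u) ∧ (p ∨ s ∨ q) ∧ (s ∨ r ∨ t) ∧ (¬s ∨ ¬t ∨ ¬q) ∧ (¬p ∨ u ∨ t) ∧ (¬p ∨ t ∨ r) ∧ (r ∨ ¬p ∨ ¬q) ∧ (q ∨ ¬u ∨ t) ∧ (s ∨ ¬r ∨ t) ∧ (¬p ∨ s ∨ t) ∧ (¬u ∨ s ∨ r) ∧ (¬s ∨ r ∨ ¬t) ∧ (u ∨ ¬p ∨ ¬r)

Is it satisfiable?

No

Suppose q = False.
Suppose u = True.
The clause (t) is unit, so t = True.
The clause (¬p) is unit, so p = False.
The clause (r) is unit, so r = True.
The clause (¬s) is unit, so s = False.
That conflicts with the unit clause (s).
Backtrack on u: now try u = False.
The clause (¬s) is unit, so s = False.
The clause (p) is unit, so p = True.
The clause (r) is unit, so r = True.
That conflicts with the unit clause (¬r).
Both values of u lead to a conflict.
Backtrack on q: now try q = True.
Suppose t = False.
The clause (¬s) is unit, so s = False.
The clause (¬p) is unit, so p = False.
The clause (r) is unit, so r = True.
That conflicts with the unit clause (¬r).
Backtrack on t: now try t = True.
The clause (s) is unit, so s = True.
That conflicts with the unit clause (¬s).
Both values of t lead to a conflict.
Both values of q lead to a conflict.
No assignment satisfies every clause.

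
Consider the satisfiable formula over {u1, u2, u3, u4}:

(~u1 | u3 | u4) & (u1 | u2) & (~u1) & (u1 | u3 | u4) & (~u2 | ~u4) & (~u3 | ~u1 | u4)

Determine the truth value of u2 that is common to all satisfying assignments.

True

Suppose u2 = 0.
The clause (u1) is unit, so u1 = 1.
But (~u1) is also a unit clause — contradiction.
So every satisfying assignment has u2 = True.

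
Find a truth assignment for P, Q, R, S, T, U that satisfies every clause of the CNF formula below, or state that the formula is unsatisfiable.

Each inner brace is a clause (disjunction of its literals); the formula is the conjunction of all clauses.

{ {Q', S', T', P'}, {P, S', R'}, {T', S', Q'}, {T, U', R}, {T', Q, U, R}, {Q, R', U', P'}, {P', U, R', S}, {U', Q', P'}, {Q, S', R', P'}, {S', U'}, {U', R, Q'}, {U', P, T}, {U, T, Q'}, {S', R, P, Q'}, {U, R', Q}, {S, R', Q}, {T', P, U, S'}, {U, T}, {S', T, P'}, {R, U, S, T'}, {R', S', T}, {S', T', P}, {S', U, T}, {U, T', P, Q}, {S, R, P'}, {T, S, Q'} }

P=0; Q=1; R=1; S=0; T=1; U=0

Case S = 0:
Case R = 1:
The clause (Q) is unit, so Q = 1.
The clause (T) is unit, so T = 1.
Case P = 0:
Every clause is now satisfied; U is unconstrained.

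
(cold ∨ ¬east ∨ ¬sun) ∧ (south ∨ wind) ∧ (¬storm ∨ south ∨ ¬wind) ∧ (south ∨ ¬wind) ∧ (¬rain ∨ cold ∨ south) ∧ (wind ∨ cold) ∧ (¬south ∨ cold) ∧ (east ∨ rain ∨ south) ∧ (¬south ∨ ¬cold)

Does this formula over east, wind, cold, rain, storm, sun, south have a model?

No

Try south = True.
The clause (cold) is unit, so cold = True.
That conflicts with the unit clause (¬cold).
That branch fails; take south = False instead.
The clause (wind) is unit, so wind = True.
That conflicts with the unit clause (¬wind).
Both values of south lead to a conflict.
No assignment satisfies every clause.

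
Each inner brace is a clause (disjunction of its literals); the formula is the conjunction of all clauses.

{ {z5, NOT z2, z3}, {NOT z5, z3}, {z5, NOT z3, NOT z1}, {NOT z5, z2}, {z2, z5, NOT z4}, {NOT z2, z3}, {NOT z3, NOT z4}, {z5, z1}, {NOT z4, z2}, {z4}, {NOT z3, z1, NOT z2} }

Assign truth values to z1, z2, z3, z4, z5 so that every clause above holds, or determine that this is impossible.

Unit clause (z4) forces z4 = true.
Unit clause (NOT z3) forces z3 = false.
Unit clause (NOT z5) forces z5 = false.
Unit clause (NOT z2) forces z2 = false.
Now (z2) is unsatisfied and unit — conflict.

UNSATISFIABLE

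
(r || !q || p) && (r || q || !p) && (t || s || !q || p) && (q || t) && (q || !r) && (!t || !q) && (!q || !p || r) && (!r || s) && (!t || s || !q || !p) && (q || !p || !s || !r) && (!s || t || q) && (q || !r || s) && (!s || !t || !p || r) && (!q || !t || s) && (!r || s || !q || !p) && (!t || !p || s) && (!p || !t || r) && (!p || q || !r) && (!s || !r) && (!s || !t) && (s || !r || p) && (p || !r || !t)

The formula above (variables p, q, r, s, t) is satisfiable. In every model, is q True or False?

Suppose q = true.
From the singleton clause (!t), t = false.
Case r = true:
From the singleton clause (s), s = true.
Now (!s) is unsatisfied and unit — conflict.
So r must be the other value — set r = false.
From the singleton clause (p), p = true.
Now (!p) is unsatisfied and unit — conflict.
Both values of r lead to a conflict.
So every satisfying assignment has q = False.

False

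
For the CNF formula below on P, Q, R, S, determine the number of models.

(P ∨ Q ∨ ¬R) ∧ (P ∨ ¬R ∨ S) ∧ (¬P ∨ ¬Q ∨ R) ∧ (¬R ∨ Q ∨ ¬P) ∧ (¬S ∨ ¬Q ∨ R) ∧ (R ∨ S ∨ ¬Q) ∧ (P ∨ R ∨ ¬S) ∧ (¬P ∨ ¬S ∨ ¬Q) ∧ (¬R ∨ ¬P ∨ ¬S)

There are 2^4 = 16 truth assignments over (P, Q, R, S).
Split on Q. With Q = True, the clauses containing Q are satisfied and ¬Q drops from the rest; 2 of the 2^3 = 8 assignments to the other variables satisfy what remains.
With Q = False, by the same count on the reduced clause set, 3 assignments work.
(One model: P=F, Q=F, R=F, S=F.)
Total: 2 + 3 = 5.

5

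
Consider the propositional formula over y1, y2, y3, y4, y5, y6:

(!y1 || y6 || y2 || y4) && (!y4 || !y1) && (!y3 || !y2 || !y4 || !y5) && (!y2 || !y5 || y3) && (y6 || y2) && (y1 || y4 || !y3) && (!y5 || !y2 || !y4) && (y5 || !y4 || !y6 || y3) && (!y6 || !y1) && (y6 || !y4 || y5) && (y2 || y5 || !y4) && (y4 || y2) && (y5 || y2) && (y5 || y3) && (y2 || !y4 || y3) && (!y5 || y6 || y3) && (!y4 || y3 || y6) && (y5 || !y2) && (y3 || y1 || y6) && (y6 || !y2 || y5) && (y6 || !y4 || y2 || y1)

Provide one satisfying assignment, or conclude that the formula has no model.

y1: false, y2: false, y3: true, y4: true, y5: true, y6: true

Branch on y4: set y4 = true.
Unit clause (!y1) forces y1 = false.
Branch on y6: set y6 = true.
Branch on y5: set y5 = true.
Unit clause (!y2) forces y2 = false.
Unit clause (y3) forces y3 = true.
This assignment satisfies each clause.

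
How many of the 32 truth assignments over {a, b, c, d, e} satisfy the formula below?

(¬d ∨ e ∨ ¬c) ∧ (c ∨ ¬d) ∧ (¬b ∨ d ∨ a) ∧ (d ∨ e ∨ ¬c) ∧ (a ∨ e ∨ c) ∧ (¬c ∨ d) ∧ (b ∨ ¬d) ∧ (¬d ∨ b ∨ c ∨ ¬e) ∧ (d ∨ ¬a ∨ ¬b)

5

There are 2^5 = 32 truth assignments over (a, b, c, d, e).
Split on e. With e = True, the clauses containing e are satisfied and ¬e drops from the rest; 4 of the 2^4 = 16 assignments to the other variables satisfy what remains.
With e = False, by the same count on the reduced clause set, 1 assignment works.
(One model: a=F, b=F, c=F, d=F, e=T.)
Total: 4 + 1 = 5.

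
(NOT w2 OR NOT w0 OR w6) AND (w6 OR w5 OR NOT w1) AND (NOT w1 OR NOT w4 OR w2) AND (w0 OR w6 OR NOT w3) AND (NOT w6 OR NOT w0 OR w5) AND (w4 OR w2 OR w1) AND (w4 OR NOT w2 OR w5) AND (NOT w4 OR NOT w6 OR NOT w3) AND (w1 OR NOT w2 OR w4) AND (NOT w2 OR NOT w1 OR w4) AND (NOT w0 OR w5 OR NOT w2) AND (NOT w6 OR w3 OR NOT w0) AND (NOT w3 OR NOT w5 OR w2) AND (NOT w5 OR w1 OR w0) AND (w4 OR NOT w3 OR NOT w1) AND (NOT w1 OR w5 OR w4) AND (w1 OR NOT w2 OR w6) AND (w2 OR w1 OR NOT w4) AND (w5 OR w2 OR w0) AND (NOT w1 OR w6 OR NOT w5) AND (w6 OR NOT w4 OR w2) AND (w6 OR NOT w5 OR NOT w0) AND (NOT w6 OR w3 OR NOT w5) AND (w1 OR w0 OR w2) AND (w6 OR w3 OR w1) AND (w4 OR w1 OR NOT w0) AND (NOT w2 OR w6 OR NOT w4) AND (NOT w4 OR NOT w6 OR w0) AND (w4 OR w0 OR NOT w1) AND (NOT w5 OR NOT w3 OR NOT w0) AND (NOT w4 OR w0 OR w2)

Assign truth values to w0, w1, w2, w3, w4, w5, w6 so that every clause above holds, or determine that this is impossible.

UNSATISFIABLE

Case w2 = false:
Case w1 = false:
Unit clause (w4) forces w4 = true.
That conflicts with the unit clause (NOT w4).
That branch fails; take w1 = true instead.
Unit clause (NOT w4) forces w4 = false.
Unit clause (NOT w3) forces w3 = false.
Unit clause (w5) forces w5 = true.
Unit clause (w6) forces w6 = true.
That conflicts with the unit clause (NOT w6).
Both values of w1 lead to a conflict.
That branch fails; take w2 = true instead.
Case w0 = false:
Case w6 = true:
Unit clause (NOT w4) forces w4 = false.
Unit clause (w5) forces w5 = true.
Unit clause (w1) forces w1 = true.
That conflicts with the unit clause (NOT w1).
That branch fails; take w6 = false instead.
Unit clause (NOT w3) forces w3 = false.
Unit clause (w1) forces w1 = true.
Unit clause (w5) forces w5 = true.
That conflicts with the unit clause (NOT w5).
Both values of w6 lead to a conflict.
That branch fails; take w0 = true instead.
Unit clause (w6) forces w6 = true.
Unit clause (w5) forces w5 = true.
Unit clause (w3) forces w3 = true.
That conflicts with the unit clause (NOT w3).
Both values of w0 lead to a conflict.
Both values of w2 lead to a conflict.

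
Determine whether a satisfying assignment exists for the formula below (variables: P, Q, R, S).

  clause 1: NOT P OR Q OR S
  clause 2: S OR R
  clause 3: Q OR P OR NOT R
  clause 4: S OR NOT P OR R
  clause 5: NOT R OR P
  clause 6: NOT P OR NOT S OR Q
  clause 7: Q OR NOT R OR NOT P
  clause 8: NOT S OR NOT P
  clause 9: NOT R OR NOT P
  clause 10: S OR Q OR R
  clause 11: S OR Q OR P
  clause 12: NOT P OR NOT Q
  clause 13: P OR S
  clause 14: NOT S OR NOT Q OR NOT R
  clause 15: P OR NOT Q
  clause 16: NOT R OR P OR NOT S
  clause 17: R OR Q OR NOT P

Satisfiable

Case S = true:
The clause (NOT P) is unit, so P = false.
The clause (NOT R) is unit, so R = false.
The clause (NOT Q) is unit, so Q = false.
All clauses are satisfied.
A satisfying assignment: P: false, Q: false, R: false, S: true.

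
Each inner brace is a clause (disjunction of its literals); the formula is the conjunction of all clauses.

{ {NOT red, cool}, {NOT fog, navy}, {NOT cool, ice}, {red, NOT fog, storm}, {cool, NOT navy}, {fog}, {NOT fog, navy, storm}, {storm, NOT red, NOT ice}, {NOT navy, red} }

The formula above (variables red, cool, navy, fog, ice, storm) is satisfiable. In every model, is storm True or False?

True

Suppose storm = false.
Unit clause (fog) forces fog = true.
Unit clause (navy) forces navy = true.
Unit clause (red) forces red = true.
Unit clause (cool) forces cool = true.
Unit clause (ice) forces ice = true.
But (NOT ice) is also a unit clause — contradiction.
So every satisfying assignment has storm = True.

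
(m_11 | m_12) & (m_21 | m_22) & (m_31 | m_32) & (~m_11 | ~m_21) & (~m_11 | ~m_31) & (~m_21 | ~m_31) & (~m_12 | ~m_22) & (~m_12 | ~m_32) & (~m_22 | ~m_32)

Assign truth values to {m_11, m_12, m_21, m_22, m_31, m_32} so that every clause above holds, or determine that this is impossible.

UNSATISFIABLE

Case m_11 = 1:
From the singleton clause (~m_21), m_21 = 0.
From the singleton clause (m_22), m_22 = 1.
From the singleton clause (~m_31), m_31 = 0.
From the singleton clause (m_32), m_32 = 1.
That conflicts with the unit clause (~m_32).
Backtrack on m_11: now try m_11 = 0.
From the singleton clause (m_12), m_12 = 1.
From the singleton clause (~m_22), m_22 = 0.
From the singleton clause (m_21), m_21 = 1.
From the singleton clause (~m_31), m_31 = 0.
From the singleton clause (m_32), m_32 = 1.
That conflicts with the unit clause (~m_32).
Either choice for m_11 ends in contradiction.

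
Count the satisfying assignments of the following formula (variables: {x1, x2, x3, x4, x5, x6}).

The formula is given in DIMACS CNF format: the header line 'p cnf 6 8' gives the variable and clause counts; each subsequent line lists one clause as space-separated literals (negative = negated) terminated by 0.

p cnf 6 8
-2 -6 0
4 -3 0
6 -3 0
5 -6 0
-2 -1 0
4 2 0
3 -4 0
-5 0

There are 2^6 = 64 truth assignments over (x1, x2, x3, x4, x5, x6).
Split on x1. With x1 = True, the clauses containing x1 are satisfied and ¬x1 drops from the rest; 0 of the 2^5 = 32 assignments to the other variables satisfy what remains.
With x1 = False, by the same count on the reduced clause set, 1 assignment works.
Total: 0 + 1 = 1.

1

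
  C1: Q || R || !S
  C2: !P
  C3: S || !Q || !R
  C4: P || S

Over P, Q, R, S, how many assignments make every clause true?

3

There are 2^4 = 16 truth assignments over (P, Q, R, S).
Check each against the 4 clauses (columns in the order P, Q, R, S):
  F F F F  ✗ fails (P || S)
  F F F T  ✗ fails (Q || R || !S)
  F F T F  ✗ fails (P || S)
  F F T T  ✓ satisfies all
  F T F F  ✗ fails (P || S)
  F T F T  ✓ satisfies all
  F T T F  ✗ fails (S || !Q || !R)
  F T T T  ✓ satisfies all
  T F F F  ✗ fails (!P)
  T F F T  ✗ fails (Q || R || !S)
  T F T F  ✗ fails (!P)
  T F T T  ✗ fails (!P)
  T T F F  ✗ fails (!P)
  T T F T  ✗ fails (!P)
  T T T F  ✗ fails (!P)
  T T T T  ✗ fails (!P)
3 of the 16 rows are models.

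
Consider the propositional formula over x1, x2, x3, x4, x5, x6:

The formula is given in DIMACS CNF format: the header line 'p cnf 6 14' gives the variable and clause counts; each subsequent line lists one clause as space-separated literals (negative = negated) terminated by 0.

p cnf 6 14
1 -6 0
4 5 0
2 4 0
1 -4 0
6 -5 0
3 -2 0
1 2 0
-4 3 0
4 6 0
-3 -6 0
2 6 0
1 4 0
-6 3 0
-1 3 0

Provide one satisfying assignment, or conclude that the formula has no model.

x1=True,  x2=True,  x3=True,  x4=True,  x5=False,  x6=False

Case x1 = True:
Unit clause (x3) forces x3 = True.
Unit clause (¬x6) forces x6 = False.
Unit clause (¬x5) forces x5 = False.
Unit clause (x4) forces x4 = True.
Unit clause (x2) forces x2 = True.
All clauses are satisfied.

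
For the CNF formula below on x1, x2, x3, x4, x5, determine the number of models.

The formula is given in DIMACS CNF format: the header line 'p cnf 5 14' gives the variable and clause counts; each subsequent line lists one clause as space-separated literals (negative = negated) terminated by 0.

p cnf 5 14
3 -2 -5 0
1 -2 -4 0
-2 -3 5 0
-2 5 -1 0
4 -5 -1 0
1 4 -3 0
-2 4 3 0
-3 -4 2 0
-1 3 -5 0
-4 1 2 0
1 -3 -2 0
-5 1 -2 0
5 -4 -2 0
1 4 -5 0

5

There are 2^5 = 32 truth assignments over (x1, x2, x3, x4, x5).
Split on x1. With x1 = True, the clauses containing x1 are satisfied and ¬x1 drops from the rest; 4 of the 2^4 = 16 assignments to the other variables satisfy what remains.
With x1 = False, by the same count on the reduced clause set, 1 assignment works.
(One model: x1=F, x2=F, x3=F, x4=F, x5=F.)
Total: 4 + 1 = 5.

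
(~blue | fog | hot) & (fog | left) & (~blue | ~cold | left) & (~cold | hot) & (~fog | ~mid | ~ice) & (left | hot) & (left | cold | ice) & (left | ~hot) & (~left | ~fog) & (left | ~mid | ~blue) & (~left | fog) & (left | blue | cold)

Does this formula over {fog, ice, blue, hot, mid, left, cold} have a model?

No

Case fog = 1:
(~left) alone gives left = 0.
(hot) alone gives hot = 1.
Now (~hot) is unsatisfied and unit — conflict.
So fog must be the other value — set fog = 0.
(left) alone gives left = 1.
Now (~left) is unsatisfied and unit — conflict.
Both values of fog lead to a conflict.
No assignment satisfies every clause.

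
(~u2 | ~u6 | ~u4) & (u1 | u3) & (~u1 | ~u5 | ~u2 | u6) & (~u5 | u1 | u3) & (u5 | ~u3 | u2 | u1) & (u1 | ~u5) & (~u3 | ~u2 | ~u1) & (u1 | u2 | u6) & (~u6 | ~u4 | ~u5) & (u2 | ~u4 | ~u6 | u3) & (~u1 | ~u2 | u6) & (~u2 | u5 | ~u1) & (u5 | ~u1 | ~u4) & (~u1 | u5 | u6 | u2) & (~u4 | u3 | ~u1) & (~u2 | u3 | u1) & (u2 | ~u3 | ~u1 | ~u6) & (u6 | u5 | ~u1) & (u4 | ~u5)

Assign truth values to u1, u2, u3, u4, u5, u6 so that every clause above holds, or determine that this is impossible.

Case u1 = 0:
(u3) alone gives u3 = 1.
(~u5) alone gives u5 = 0.
(u2) alone gives u2 = 1.
Case u6 = 1:
(~u4) alone gives u4 = 0.
All clauses are satisfied.

u1=0, u2=1, u3=1, u4=0, u5=0, u6=1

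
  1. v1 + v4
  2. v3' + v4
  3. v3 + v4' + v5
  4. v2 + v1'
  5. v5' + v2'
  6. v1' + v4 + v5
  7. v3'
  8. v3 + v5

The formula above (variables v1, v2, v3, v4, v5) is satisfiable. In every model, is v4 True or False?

Suppose v4 = 0.
The clause (v1) is unit, so v1 = 1.
The clause (v3') is unit, so v3 = 0.
The clause (v2) is unit, so v2 = 1.
The clause (v5') is unit, so v5 = 0.
But (v5) is also a unit clause — contradiction.
So every satisfying assignment has v4 = True.

True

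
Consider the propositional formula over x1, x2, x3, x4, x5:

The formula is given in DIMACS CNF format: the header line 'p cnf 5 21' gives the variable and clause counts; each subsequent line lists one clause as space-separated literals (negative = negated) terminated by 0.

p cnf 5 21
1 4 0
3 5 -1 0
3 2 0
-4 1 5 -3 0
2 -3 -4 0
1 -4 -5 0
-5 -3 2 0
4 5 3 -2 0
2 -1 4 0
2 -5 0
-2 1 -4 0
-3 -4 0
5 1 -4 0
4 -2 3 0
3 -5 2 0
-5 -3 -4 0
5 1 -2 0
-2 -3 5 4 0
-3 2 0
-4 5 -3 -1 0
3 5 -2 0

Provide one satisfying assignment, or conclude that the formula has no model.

Try x1 = True.
Try x3 = False.
From the singleton clause (x5), x5 = True.
From the singleton clause (x2), x2 = True.
From the singleton clause (x4), x4 = True.
All clauses are satisfied.

x1: True,  x2: True,  x3: False,  x4: True,  x5: True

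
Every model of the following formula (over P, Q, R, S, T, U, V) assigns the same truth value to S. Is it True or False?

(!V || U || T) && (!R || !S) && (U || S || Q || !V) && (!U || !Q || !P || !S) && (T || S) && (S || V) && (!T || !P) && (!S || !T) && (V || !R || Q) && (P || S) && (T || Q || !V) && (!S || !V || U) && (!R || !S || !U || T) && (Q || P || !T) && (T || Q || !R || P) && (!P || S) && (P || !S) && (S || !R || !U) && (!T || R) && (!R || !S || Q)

Suppose S = false.
Unit clause (T) forces T = true.
Unit clause (V) forces V = true.
Unit clause (!P) forces P = false.
Now (P) is unsatisfied and unit — conflict.
So every satisfying assignment has S = True.

True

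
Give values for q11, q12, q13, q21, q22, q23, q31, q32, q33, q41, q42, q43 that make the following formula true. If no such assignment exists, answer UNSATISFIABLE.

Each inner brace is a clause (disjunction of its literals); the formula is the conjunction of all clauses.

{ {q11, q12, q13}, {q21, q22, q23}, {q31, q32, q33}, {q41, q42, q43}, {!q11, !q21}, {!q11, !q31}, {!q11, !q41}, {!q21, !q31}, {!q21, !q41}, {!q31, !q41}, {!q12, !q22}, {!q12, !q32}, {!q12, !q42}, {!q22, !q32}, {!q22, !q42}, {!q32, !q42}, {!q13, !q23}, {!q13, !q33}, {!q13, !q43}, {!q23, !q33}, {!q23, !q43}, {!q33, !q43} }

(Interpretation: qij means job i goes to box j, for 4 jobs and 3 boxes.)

UNSATISFIABLE

Suppose q11 = false.
Suppose q12 = true.
(!q22) alone gives q22 = false.
(!q32) alone gives q32 = false.
(!q42) alone gives q42 = false.
Suppose q21 = true.
(!q31) alone gives q31 = false.
(q33) alone gives q33 = true.
(!q41) alone gives q41 = false.
(q43) alone gives q43 = true.
Now (!q43) is unsatisfied and unit — conflict.
That branch fails; take q21 = false instead.
(q23) alone gives q23 = true.
(!q13) alone gives q13 = false.
(!q33) alone gives q33 = false.
(q31) alone gives q31 = true.
(!q41) alone gives q41 = false.
(q43) alone gives q43 = true.
Now (!q43) is unsatisfied and unit — conflict.
Neither q21 = true nor q21 = false works.
That branch fails; take q12 = false instead.
(q13) alone gives q13 = true.
(!q23) alone gives q23 = false.
(!q33) alone gives q33 = false.
(!q43) alone gives q43 = false.
Suppose q21 = true.
(!q31) alone gives q31 = false.
(q32) alone gives q32 = true.
(!q41) alone gives q41 = false.
(q42) alone gives q42 = true.
Now (!q42) is unsatisfied and unit — conflict.
That branch fails; take q21 = false instead.
(q22) alone gives q22 = true.
(!q32) alone gives q32 = false.
(q31) alone gives q31 = true.
(!q41) alone gives q41 = false.
(q42) alone gives q42 = true.
Now (!q42) is unsatisfied and unit — conflict.
Neither q21 = true nor q21 = false works.
Neither q12 = true nor q12 = false works.
That branch fails; take q11 = true instead.
(!q21) alone gives q21 = false.
(!q31) alone gives q31 = false.
(!q41) alone gives q41 = false.
Suppose q22 = true.
(!q12) alone gives q12 = false.
(!q32) alone gives q32 = false.
(q33) alone gives q33 = true.
(!q42) alone gives q42 = false.
(q43) alone gives q43 = true.
Now (!q43) is unsatisfied and unit — conflict.
That branch fails; take q22 = false instead.
(q23) alone gives q23 = true.
(!q13) alone gives q13 = false.
(!q33) alone gives q33 = false.
(q32) alone gives q32 = true.
(!q12) alone gives q12 = false.
(!q42) alone gives q42 = false.
(q43) alone gives q43 = true.
Now (!q43) is unsatisfied and unit — conflict.
Neither q22 = true nor q22 = false works.
Neither q11 = true nor q11 = false works.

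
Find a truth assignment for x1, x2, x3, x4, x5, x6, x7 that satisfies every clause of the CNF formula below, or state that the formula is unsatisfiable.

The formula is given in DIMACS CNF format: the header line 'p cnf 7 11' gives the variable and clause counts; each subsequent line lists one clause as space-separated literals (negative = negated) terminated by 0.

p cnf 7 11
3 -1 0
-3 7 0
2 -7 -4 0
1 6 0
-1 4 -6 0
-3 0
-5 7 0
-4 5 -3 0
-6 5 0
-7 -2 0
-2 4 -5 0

x1 ↦ False; x2 ↦ False; x3 ↦ False; x4 ↦ False; x5 ↦ True; x6 ↦ True; x7 ↦ True

The clause (¬x3) is unit, so x3 = False.
The clause (¬x1) is unit, so x1 = False.
The clause (x6) is unit, so x6 = True.
The clause (x5) is unit, so x5 = True.
The clause (x7) is unit, so x7 = True.
The clause (¬x2) is unit, so x2 = False.
The clause (¬x4) is unit, so x4 = False.
This assignment satisfies each clause.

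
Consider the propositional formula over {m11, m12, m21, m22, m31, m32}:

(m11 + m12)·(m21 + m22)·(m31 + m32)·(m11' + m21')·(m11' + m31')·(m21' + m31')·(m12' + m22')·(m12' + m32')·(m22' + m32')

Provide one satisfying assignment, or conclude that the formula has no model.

UNSATISFIABLE

Suppose m11 = 1.
The clause (m21') is unit, so m21 = 0.
The clause (m22) is unit, so m22 = 1.
The clause (m31') is unit, so m31 = 0.
The clause (m32) is unit, so m32 = 1.
But (m32') is also a unit clause — contradiction.
So m11 must be the other value — set m11 = 0.
The clause (m12) is unit, so m12 = 1.
The clause (m22') is unit, so m22 = 0.
The clause (m21) is unit, so m21 = 1.
The clause (m31') is unit, so m31 = 0.
The clause (m32) is unit, so m32 = 1.
But (m32') is also a unit clause — contradiction.
Both values of m11 lead to a conflict.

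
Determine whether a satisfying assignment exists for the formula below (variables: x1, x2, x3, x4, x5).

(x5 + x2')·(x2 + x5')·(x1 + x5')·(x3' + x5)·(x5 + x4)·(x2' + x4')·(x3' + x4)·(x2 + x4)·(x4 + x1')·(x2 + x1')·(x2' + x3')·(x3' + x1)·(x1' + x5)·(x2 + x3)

Branch on x5: set x5 = 1.
From the singleton clause (x2), x2 = 1.
From the singleton clause (x1), x1 = 1.
From the singleton clause (x4'), x4 = 0.
Now (x4) is unsatisfied and unit — conflict.
So x5 must be the other value — set x5 = 0.
From the singleton clause (x2'), x2 = 0.
From the singleton clause (x3'), x3 = 0.
Now (x3) is unsatisfied and unit — conflict.
Either choice for x5 ends in contradiction.
No assignment satisfies every clause.

No, unsatisfiable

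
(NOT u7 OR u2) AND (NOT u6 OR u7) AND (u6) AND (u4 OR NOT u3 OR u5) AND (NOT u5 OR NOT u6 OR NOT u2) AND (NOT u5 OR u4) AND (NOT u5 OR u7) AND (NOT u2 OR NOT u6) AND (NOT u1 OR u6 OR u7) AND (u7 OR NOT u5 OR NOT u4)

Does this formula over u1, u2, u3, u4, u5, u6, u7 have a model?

Unsatisfiable

The clause (u6) is unit, so u6 = true.
The clause (u7) is unit, so u7 = true.
The clause (u2) is unit, so u2 = true.
But (NOT u2) is also a unit clause — contradiction.
No assignment satisfies every clause.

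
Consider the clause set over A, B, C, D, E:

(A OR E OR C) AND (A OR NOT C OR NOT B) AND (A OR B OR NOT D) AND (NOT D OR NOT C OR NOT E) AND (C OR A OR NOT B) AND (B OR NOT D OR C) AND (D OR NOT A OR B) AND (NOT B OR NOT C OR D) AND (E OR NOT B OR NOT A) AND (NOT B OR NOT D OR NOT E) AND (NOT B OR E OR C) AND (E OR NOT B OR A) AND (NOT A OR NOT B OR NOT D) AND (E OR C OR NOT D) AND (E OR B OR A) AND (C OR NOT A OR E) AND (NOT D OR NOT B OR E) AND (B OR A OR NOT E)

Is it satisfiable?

Branch on A: set A = true.
Branch on D: set D = true.
From the singleton clause (NOT B), B = false.
From the singleton clause (C), C = true.
From the singleton clause (NOT E), E = false.
Every clause now holds.
A satisfying assignment: A ↦ true, B ↦ false, C ↦ true, D ↦ true, E ↦ false.

Satisfiable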